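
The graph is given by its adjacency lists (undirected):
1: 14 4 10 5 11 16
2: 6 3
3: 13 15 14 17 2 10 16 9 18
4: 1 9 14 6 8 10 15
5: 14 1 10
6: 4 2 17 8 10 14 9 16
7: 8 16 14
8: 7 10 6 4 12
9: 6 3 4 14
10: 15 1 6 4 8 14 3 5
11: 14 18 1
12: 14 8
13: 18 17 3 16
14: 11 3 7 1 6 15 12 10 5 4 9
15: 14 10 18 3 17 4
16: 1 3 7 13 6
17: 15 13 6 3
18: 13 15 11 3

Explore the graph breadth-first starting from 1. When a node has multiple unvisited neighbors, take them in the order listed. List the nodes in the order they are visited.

Visit 1; enqueue 14, 4, 10, 5, 11, 16 → queue [14, 4, 10, 5, 11, 16]
Visit 14; enqueue 3, 7, 6, 15, 12, 9 → queue [4, 10, 5, 11, 16, 3, 7, 6, 15, 12, 9]
Visit 4; enqueue 8 → queue [10, 5, 11, 16, 3, 7, 6, 15, 12, 9, 8]
Visit 10 → queue [5, 11, 16, 3, 7, 6, 15, 12, 9, 8]
Visit 5 → queue [11, 16, 3, 7, 6, 15, 12, 9, 8]
Visit 11; enqueue 18 → queue [16, 3, 7, 6, 15, 12, 9, 8, 18]
Visit 16; enqueue 13 → queue [3, 7, 6, 15, 12, 9, 8, 18, 13]
Visit 3; enqueue 17, 2 → queue [7, 6, 15, 12, 9, 8, 18, 13, 17, 2]
Visit 7 → queue [6, 15, 12, 9, 8, 18, 13, 17, 2]
Visit 6 → queue [15, 12, 9, 8, 18, 13, 17, 2]
Visit 15 → queue [12, 9, 8, 18, 13, 17, 2]
Visit 12 → queue [9, 8, 18, 13, 17, 2]
Visit 9 → queue [8, 18, 13, 17, 2]
Visit 8 → queue [18, 13, 17, 2]
Visit 18 → queue [13, 17, 2]
Visit 13 → queue [17, 2]
Visit 17 → queue [2]
Visit 2 → queue []

1 14 4 10 5 11 16 3 7 6 15 12 9 8 18 13 17 2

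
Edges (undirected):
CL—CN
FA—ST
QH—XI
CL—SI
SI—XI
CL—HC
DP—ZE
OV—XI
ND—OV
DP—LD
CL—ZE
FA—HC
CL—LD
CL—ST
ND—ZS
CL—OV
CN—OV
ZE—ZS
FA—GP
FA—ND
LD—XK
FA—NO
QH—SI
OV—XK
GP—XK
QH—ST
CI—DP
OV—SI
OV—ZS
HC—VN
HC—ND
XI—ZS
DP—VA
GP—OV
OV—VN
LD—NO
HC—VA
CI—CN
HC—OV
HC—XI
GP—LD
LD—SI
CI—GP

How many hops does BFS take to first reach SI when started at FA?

Level 0: FA
Level 1: GP, HC, ND, NO, ST
Level 2: CI, CL, LD, OV, QH, VA, VN, XI, XK, ZS
Level 3: CN, DP, SI, ZE
SI first appears at level 3.

3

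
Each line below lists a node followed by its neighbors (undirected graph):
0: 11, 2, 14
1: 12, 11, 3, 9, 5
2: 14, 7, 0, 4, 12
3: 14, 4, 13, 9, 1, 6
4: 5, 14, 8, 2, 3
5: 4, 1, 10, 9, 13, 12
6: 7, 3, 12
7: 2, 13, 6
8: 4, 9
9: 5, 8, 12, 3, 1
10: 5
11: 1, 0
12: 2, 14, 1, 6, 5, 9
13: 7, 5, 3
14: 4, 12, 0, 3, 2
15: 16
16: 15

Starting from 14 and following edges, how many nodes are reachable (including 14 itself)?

15

BFS from 14 visits: 14, 4, 12, 0, 3, 2, 5, 8, 1, 6, 9, 11, 13, 7, 10
Reachable nodes: 15 of 17 total.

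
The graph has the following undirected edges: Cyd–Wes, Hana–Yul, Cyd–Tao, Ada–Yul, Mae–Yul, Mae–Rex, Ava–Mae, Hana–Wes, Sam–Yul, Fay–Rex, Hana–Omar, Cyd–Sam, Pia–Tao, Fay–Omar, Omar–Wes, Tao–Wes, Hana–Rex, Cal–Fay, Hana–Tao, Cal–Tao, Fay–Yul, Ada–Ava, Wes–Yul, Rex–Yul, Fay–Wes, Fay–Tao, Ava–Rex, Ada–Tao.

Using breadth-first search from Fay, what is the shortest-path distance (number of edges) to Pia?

2

Level 0: Fay
Level 1: Cal, Omar, Rex, Tao, Wes, Yul
Level 2: Ada, Ava, Cyd, Hana, Mae, Pia, Sam
Pia first appears at level 2.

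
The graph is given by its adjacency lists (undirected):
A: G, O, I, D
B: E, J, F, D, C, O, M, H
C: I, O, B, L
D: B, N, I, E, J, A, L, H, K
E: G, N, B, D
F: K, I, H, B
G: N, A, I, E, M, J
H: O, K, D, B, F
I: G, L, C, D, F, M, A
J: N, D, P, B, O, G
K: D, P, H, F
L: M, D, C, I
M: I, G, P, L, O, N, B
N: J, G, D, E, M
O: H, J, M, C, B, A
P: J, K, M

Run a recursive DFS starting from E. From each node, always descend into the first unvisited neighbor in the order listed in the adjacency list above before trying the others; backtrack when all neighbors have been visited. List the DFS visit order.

E → G → N → J → D → B → F → K → P → M → I → L → C → O → H → A

Visit E
E → G
G → N
N → J
J → D
D → B
B → F
F → K
K → P
P → M
M → I
I → L
L → C
C → O
O → H
O → A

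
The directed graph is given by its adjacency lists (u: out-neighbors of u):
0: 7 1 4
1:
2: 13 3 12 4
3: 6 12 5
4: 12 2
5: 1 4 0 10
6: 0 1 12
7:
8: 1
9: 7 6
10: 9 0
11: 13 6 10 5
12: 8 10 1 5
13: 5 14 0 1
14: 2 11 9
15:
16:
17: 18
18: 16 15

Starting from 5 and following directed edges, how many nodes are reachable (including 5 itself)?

15

BFS from 5 visits: 5, 1, 4, 0, 10, 12, 2, 7, 9, 8, 13, 3, 6, 14, 11
Reachable nodes: 15 of 19 total.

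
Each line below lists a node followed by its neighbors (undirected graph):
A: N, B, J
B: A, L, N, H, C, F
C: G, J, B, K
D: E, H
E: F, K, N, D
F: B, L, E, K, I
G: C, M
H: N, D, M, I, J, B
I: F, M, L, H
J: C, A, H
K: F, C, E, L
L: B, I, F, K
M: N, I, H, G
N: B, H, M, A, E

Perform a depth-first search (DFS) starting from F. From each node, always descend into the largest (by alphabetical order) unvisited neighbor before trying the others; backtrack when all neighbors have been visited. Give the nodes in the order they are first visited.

Visit F
F → L
L → K
K → E
E → N
N → M
M → I
I → H
H → J
J → C
C → G
C → B
B → A
H → D

F, L, K, E, N, M, I, H, J, C, G, B, A, D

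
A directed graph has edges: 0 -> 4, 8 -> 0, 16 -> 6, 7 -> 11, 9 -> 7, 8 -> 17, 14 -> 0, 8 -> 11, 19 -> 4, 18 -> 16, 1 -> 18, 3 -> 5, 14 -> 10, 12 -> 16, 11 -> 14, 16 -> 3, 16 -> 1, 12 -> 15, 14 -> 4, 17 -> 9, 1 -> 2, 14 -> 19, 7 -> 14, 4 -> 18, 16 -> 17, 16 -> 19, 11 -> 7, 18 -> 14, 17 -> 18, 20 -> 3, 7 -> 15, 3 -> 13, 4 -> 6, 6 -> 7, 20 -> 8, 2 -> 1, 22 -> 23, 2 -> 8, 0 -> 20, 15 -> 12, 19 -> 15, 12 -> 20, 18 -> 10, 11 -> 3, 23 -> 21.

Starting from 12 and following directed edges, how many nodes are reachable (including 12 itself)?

BFS from 12 visits: 12, 15, 16, 20, 1, 3, 6, 17, 19, 8, 2, 18, 5, 13, 7, 9, 4, 0, 11, 10, 14
Reachable nodes: 21 of 24 total.

21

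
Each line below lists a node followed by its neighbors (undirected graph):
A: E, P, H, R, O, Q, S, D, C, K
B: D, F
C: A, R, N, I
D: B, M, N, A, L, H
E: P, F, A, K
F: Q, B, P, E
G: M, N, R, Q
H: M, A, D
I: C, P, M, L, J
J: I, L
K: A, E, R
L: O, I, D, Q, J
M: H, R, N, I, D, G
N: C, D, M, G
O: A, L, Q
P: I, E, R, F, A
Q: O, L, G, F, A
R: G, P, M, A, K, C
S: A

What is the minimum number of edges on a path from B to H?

Level 0: B
Level 1: D, F
Level 2: A, E, H, L, M, N, P, Q
Level 3: C, G, I, J, K, O, R, S
H first appears at level 2.

2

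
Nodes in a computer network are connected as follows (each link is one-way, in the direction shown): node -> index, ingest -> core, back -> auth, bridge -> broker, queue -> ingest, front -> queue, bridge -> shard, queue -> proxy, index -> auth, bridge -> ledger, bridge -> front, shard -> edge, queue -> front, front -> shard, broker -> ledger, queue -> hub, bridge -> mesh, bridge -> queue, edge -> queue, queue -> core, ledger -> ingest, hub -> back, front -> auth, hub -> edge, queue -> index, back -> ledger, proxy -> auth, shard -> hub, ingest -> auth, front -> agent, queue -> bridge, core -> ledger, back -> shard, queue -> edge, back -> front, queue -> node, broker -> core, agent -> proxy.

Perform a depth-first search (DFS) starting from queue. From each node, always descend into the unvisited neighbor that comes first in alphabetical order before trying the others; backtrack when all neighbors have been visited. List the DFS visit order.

queue, bridge, broker, core, ledger, ingest, auth, front, agent, proxy, shard, edge, hub, back, mesh, index, node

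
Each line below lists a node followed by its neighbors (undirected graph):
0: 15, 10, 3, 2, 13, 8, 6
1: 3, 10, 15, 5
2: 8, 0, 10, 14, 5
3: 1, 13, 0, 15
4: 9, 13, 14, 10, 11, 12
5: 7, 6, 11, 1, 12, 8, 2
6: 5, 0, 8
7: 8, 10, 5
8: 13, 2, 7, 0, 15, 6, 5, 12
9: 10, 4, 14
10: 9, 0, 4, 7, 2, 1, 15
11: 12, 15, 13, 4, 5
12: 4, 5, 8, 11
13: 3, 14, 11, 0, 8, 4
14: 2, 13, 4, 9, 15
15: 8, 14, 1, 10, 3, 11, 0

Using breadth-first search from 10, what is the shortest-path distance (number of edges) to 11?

2

Level 0: 10
Level 1: 0, 1, 2, 4, 7, 9, 15
Level 2: 3, 5, 6, 8, 11, 12, 13, 14
11 first appears at level 2.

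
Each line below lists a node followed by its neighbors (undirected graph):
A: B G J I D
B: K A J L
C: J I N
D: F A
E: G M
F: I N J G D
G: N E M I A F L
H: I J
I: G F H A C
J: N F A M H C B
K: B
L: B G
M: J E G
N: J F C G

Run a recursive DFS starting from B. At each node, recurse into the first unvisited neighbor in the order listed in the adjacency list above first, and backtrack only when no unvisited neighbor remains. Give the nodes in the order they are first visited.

Visit B
B → K
B → A
A → G
G → N
N → J
J → F
F → I
I → H
I → C
F → D
J → M
M → E
G → L

B -> K -> A -> G -> N -> J -> F -> I -> H -> C -> D -> M -> E -> L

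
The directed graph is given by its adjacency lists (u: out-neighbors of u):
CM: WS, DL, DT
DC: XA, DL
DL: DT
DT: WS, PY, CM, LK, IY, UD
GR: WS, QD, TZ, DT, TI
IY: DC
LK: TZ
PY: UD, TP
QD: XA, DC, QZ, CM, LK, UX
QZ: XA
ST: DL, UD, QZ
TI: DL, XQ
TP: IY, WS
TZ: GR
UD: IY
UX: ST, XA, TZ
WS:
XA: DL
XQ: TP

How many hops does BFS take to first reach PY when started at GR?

Level 0: GR
Level 1: DT, QD, TI, TZ, WS
Level 2: CM, DC, DL, IY, LK, PY, QZ, UD, UX, XA, XQ
Level 3: ST, TP
PY first appears at level 2.

2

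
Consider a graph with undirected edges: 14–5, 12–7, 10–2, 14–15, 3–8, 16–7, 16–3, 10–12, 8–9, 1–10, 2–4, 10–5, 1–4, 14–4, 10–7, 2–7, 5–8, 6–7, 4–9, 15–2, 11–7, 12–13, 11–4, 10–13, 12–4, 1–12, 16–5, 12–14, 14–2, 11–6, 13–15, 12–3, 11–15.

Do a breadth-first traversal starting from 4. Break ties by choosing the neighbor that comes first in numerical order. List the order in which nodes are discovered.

4 -> 1 -> 2 -> 9 -> 11 -> 12 -> 14 -> 10 -> 7 -> 15 -> 8 -> 6 -> 3 -> 13 -> 5 -> 16

Visit 4; enqueue 1, 2, 9, 11, 12, 14 → queue [1, 2, 9, 11, 12, 14]
Visit 1; enqueue 10 → queue [2, 9, 11, 12, 14, 10]
Visit 2; enqueue 7, 15 → queue [9, 11, 12, 14, 10, 7, 15]
Visit 9; enqueue 8 → queue [11, 12, 14, 10, 7, 15, 8]
Visit 11; enqueue 6 → queue [12, 14, 10, 7, 15, 8, 6]
Visit 12; enqueue 3, 13 → queue [14, 10, 7, 15, 8, 6, 3, 13]
Visit 14; enqueue 5 → queue [10, 7, 15, 8, 6, 3, 13, 5]
Visit 10 → queue [7, 15, 8, 6, 3, 13, 5]
Visit 7; enqueue 16 → queue [15, 8, 6, 3, 13, 5, 16]
Visit 15 → queue [8, 6, 3, 13, 5, 16]
Visit 8 → queue [6, 3, 13, 5, 16]
Visit 6 → queue [3, 13, 5, 16]
Visit 3 → queue [13, 5, 16]
Visit 13 → queue [5, 16]
Visit 5 → queue [16]
Visit 16 → queue []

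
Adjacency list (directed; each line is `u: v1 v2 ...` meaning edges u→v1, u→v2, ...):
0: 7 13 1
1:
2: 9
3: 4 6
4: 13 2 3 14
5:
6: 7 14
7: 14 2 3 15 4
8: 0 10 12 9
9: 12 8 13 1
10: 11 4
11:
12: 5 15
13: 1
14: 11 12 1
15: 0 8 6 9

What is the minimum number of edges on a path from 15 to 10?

2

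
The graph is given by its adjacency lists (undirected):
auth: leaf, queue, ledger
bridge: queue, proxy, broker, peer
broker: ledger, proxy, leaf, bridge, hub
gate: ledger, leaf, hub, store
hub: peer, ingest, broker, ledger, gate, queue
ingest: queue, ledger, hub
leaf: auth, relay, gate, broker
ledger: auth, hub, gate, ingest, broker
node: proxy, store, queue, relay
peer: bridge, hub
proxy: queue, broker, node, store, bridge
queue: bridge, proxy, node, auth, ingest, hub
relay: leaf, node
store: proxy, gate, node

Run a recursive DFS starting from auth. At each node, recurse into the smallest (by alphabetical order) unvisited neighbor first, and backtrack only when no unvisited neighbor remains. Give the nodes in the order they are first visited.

Visit auth
auth → leaf
leaf → broker
broker → bridge
bridge → peer
peer → hub
hub → gate
gate → ledger
ledger → ingest
ingest → queue
queue → node
node → proxy
proxy → store
node → relay

auth, leaf, broker, bridge, peer, hub, gate, ledger, ingest, queue, node, proxy, store, relay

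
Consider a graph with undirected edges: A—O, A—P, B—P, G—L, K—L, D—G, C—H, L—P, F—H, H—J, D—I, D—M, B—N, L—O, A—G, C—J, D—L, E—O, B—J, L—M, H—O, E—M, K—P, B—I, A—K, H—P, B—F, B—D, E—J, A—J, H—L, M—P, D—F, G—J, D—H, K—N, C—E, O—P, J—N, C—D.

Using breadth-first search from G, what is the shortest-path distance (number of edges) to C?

2

Level 0: G
Level 1: A, D, J, L
Level 2: B, C, E, F, H, I, K, M, N, O, P
C first appears at level 2.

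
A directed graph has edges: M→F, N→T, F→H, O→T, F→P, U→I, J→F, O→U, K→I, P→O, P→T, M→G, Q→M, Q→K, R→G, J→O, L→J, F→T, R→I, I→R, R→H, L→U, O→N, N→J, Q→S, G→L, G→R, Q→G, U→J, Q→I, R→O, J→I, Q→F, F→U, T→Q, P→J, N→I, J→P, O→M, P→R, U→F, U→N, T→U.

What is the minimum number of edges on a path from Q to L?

2

Level 0: Q
Level 1: F, G, I, K, M, S
Level 2: H, L, P, R, T, U
Level 3: J, N, O
L first appears at level 2.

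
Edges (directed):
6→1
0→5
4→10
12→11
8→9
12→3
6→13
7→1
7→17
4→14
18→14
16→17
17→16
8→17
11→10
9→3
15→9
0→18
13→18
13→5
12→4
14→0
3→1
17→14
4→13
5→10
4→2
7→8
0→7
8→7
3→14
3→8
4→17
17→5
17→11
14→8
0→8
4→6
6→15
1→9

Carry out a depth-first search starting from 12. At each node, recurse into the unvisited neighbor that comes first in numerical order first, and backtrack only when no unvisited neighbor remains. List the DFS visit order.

Visit 12
12 → 3
3 → 1
1 → 9
3 → 8
8 → 7
7 → 17
17 → 5
5 → 10
17 → 11
17 → 14
14 → 0
0 → 18
17 → 16
12 → 4
4 → 2
4 → 6
6 → 13
6 → 15

12, 3, 1, 9, 8, 7, 17, 5, 10, 11, 14, 0, 18, 16, 4, 2, 6, 13, 15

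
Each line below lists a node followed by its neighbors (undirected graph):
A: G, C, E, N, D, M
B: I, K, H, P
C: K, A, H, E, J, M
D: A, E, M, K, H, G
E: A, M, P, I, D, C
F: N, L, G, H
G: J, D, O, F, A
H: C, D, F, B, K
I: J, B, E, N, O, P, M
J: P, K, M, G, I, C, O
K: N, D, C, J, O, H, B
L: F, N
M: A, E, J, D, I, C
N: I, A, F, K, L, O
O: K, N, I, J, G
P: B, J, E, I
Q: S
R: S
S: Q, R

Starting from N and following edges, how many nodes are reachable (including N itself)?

BFS from N visits: N, A, F, I, K, L, O, C, D, E, G, M, H, B, J, P
Reachable nodes: 16 of 19 total.

16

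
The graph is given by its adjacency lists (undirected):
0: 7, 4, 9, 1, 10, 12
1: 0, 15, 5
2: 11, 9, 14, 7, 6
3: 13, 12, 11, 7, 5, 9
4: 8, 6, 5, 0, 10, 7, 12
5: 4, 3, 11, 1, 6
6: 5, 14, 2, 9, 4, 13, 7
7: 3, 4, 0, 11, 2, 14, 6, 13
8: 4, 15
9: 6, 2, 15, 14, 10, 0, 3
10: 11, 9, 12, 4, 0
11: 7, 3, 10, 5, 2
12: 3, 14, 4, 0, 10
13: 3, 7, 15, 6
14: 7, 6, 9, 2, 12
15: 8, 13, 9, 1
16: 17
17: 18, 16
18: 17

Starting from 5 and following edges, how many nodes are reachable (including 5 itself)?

16

BFS from 5 visits: 5, 11, 6, 4, 3, 1, 10, 7, 2, 14, 13, 9, 12, 8, 0, 15
Reachable nodes: 16 of 19 total.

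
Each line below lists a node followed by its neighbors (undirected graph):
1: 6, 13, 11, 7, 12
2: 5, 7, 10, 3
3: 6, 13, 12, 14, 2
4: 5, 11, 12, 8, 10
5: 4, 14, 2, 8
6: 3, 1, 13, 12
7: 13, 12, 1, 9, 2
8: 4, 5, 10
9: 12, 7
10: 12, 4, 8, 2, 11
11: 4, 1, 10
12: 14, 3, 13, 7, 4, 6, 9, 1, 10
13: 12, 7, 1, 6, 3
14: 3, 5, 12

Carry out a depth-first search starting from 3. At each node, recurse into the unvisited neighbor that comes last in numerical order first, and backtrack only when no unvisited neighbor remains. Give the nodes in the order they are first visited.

Visit 3
3 → 14
14 → 12
12 → 13
13 → 7
7 → 9
7 → 2
2 → 10
10 → 11
11 → 4
4 → 8
8 → 5
11 → 1
1 → 6

3, 14, 12, 13, 7, 9, 2, 10, 11, 4, 8, 5, 1, 6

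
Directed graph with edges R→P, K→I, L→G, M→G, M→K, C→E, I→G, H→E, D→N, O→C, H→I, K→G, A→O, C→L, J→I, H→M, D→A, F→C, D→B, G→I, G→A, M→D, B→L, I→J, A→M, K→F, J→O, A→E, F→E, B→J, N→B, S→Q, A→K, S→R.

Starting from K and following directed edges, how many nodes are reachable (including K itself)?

14

BFS from K visits: K, I, G, F, J, A, E, C, O, M, L, D, N, B
Reachable nodes: 14 of 19 total.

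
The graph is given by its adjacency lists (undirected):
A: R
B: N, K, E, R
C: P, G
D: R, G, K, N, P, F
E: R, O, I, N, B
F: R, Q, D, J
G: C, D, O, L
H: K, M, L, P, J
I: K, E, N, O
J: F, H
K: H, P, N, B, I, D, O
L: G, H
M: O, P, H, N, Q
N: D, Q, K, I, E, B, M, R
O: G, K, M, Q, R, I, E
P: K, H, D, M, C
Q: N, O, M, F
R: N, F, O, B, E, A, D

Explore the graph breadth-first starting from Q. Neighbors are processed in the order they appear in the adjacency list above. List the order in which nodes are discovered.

Q -> N -> O -> M -> F -> D -> K -> I -> E -> B -> R -> G -> P -> H -> J -> A -> C -> L

Visit Q; enqueue N, O, M, F → queue [N, O, M, F]
Visit N; enqueue D, K, I, E, B, R → queue [O, M, F, D, K, I, E, B, R]
Visit O; enqueue G → queue [M, F, D, K, I, E, B, R, G]
Visit M; enqueue P, H → queue [F, D, K, I, E, B, R, G, P, H]
Visit F; enqueue J → queue [D, K, I, E, B, R, G, P, H, J]
Visit D → queue [K, I, E, B, R, G, P, H, J]
Visit K → queue [I, E, B, R, G, P, H, J]
Visit I → queue [E, B, R, G, P, H, J]
Visit E → queue [B, R, G, P, H, J]
Visit B → queue [R, G, P, H, J]
Visit R; enqueue A → queue [G, P, H, J, A]
Visit G; enqueue C, L → queue [P, H, J, A, C, L]
Visit P → queue [H, J, A, C, L]
Visit H → queue [J, A, C, L]
Visit J → queue [A, C, L]
Visit A → queue [C, L]
Visit C → queue [L]
Visit L → queue []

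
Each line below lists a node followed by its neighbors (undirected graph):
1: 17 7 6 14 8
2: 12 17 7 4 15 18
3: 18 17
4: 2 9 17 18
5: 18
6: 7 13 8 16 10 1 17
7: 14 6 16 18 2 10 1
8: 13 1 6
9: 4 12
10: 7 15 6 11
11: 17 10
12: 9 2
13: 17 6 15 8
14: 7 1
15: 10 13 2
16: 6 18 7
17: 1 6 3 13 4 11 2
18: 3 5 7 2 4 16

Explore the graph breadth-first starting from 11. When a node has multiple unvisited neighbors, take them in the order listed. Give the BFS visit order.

Visit 11; enqueue 17, 10 → queue [17, 10]
Visit 17; enqueue 1, 6, 3, 13, 4, 2 → queue [10, 1, 6, 3, 13, 4, 2]
Visit 10; enqueue 7, 15 → queue [1, 6, 3, 13, 4, 2, 7, 15]
Visit 1; enqueue 14, 8 → queue [6, 3, 13, 4, 2, 7, 15, 14, 8]
Visit 6; enqueue 16 → queue [3, 13, 4, 2, 7, 15, 14, 8, 16]
Visit 3; enqueue 18 → queue [13, 4, 2, 7, 15, 14, 8, 16, 18]
Visit 13 → queue [4, 2, 7, 15, 14, 8, 16, 18]
Visit 4; enqueue 9 → queue [2, 7, 15, 14, 8, 16, 18, 9]
Visit 2; enqueue 12 → queue [7, 15, 14, 8, 16, 18, 9, 12]
Visit 7 → queue [15, 14, 8, 16, 18, 9, 12]
Visit 15 → queue [14, 8, 16, 18, 9, 12]
Visit 14 → queue [8, 16, 18, 9, 12]
Visit 8 → queue [16, 18, 9, 12]
Visit 16 → queue [18, 9, 12]
Visit 18; enqueue 5 → queue [9, 12, 5]
Visit 9 → queue [12, 5]
Visit 12 → queue [5]
Visit 5 → queue []

11, 17, 10, 1, 6, 3, 13, 4, 2, 7, 15, 14, 8, 16, 18, 9, 12, 5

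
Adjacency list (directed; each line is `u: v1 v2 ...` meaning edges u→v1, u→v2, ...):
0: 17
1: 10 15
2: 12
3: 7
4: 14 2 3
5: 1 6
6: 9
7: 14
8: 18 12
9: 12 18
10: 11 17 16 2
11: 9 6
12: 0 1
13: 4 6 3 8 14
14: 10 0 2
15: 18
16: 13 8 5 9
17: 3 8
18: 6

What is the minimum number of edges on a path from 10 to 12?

2

Level 0: 10
Level 1: 2, 11, 16, 17
Level 2: 3, 5, 6, 8, 9, 12, 13
Level 3: 0, 1, 4, 7, 14, 18
Level 4: 15
12 first appears at level 2.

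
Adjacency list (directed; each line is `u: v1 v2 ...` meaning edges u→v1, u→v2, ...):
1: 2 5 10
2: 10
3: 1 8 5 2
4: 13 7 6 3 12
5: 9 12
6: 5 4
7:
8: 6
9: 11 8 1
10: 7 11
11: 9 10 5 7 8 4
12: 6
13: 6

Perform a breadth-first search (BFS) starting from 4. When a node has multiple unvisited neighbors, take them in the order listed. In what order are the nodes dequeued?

4 13 7 6 3 12 5 1 8 2 9 10 11

Visit 4; enqueue 13, 7, 6, 3, 12 → queue [13, 7, 6, 3, 12]
Visit 13 → queue [7, 6, 3, 12]
Visit 7 → queue [6, 3, 12]
Visit 6; enqueue 5 → queue [3, 12, 5]
Visit 3; enqueue 1, 8, 2 → queue [12, 5, 1, 8, 2]
Visit 12 → queue [5, 1, 8, 2]
Visit 5; enqueue 9 → queue [1, 8, 2, 9]
Visit 1; enqueue 10 → queue [8, 2, 9, 10]
Visit 8 → queue [2, 9, 10]
Visit 2 → queue [9, 10]
Visit 9; enqueue 11 → queue [10, 11]
Visit 10 → queue [11]
Visit 11 → queue []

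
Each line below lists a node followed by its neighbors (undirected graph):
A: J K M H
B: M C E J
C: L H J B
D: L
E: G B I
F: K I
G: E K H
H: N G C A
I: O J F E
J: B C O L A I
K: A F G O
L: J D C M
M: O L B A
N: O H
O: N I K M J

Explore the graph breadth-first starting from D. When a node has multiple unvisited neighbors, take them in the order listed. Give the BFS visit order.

Visit D; enqueue L → queue [L]
Visit L; enqueue J, C, M → queue [J, C, M]
Visit J; enqueue B, O, A, I → queue [C, M, B, O, A, I]
Visit C; enqueue H → queue [M, B, O, A, I, H]
Visit M → queue [B, O, A, I, H]
Visit B; enqueue E → queue [O, A, I, H, E]
Visit O; enqueue N, K → queue [A, I, H, E, N, K]
Visit A → queue [I, H, E, N, K]
Visit I; enqueue F → queue [H, E, N, K, F]
Visit H; enqueue G → queue [E, N, K, F, G]
Visit E → queue [N, K, F, G]
Visit N → queue [K, F, G]
Visit K → queue [F, G]
Visit F → queue [G]
Visit G → queue []

D, L, J, C, M, B, O, A, I, H, E, N, K, F, G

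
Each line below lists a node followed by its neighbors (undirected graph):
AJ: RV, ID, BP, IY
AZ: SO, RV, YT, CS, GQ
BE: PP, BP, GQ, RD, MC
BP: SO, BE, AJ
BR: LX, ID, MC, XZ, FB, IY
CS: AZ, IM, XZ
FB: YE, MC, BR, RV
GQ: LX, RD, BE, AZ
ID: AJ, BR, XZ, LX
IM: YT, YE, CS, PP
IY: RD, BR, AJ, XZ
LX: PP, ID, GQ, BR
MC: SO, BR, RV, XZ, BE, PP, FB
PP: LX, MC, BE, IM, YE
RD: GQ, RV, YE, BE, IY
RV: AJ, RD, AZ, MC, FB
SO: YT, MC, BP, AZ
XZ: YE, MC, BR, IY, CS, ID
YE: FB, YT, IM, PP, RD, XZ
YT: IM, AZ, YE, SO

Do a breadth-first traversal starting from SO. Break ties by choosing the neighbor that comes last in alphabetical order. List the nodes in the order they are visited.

SO → YT → MC → BP → AZ → YE → IM → XZ → RV → PP → FB → BR → BE → AJ → GQ → CS → RD → IY → ID → LX

Visit SO; enqueue YT, MC, BP, AZ → queue [YT, MC, BP, AZ]
Visit YT; enqueue YE, IM → queue [MC, BP, AZ, YE, IM]
Visit MC; enqueue XZ, RV, PP, FB, BR, BE → queue [BP, AZ, YE, IM, XZ, RV, PP, FB, BR, BE]
Visit BP; enqueue AJ → queue [AZ, YE, IM, XZ, RV, PP, FB, BR, BE, AJ]
Visit AZ; enqueue GQ, CS → queue [YE, IM, XZ, RV, PP, FB, BR, BE, AJ, GQ, CS]
Visit YE; enqueue RD → queue [IM, XZ, RV, PP, FB, BR, BE, AJ, GQ, CS, RD]
Visit IM → queue [XZ, RV, PP, FB, BR, BE, AJ, GQ, CS, RD]
Visit XZ; enqueue IY, ID → queue [RV, PP, FB, BR, BE, AJ, GQ, CS, RD, IY, ID]
Visit RV → queue [PP, FB, BR, BE, AJ, GQ, CS, RD, IY, ID]
Visit PP; enqueue LX → queue [FB, BR, BE, AJ, GQ, CS, RD, IY, ID, LX]
Visit FB → queue [BR, BE, AJ, GQ, CS, RD, IY, ID, LX]
Visit BR → queue [BE, AJ, GQ, CS, RD, IY, ID, LX]
Visit BE → queue [AJ, GQ, CS, RD, IY, ID, LX]
Visit AJ → queue [GQ, CS, RD, IY, ID, LX]
Visit GQ → queue [CS, RD, IY, ID, LX]
Visit CS → queue [RD, IY, ID, LX]
Visit RD → queue [IY, ID, LX]
Visit IY → queue [ID, LX]
Visit ID → queue [LX]
Visit LX → queue []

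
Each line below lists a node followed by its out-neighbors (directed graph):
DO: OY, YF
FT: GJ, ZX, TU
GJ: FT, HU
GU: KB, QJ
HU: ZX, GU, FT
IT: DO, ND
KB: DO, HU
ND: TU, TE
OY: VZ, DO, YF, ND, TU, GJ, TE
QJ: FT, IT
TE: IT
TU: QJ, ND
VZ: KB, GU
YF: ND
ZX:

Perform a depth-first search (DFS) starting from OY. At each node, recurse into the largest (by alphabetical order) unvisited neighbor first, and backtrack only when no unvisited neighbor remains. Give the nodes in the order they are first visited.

Visit OY
OY → YF
YF → ND
ND → TU
TU → QJ
QJ → IT
IT → DO
QJ → FT
FT → ZX
FT → GJ
GJ → HU
HU → GU
GU → KB
ND → TE
OY → VZ

OY, YF, ND, TU, QJ, IT, DO, FT, ZX, GJ, HU, GU, KB, TE, VZ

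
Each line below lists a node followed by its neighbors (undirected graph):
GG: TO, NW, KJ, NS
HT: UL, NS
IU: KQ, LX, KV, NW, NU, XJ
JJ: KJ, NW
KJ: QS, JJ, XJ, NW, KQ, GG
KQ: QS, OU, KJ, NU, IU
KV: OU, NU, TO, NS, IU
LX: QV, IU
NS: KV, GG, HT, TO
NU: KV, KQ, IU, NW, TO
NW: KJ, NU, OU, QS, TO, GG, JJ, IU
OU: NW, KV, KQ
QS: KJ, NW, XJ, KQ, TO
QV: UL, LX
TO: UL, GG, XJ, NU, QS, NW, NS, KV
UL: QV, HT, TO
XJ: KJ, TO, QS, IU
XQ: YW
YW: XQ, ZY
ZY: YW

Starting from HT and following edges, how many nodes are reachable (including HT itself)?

17

BFS from HT visits: HT, UL, NS, TO, QV, KV, GG, XJ, QS, NW, NU, LX, OU, IU, KJ, KQ, JJ
Reachable nodes: 17 of 20 total.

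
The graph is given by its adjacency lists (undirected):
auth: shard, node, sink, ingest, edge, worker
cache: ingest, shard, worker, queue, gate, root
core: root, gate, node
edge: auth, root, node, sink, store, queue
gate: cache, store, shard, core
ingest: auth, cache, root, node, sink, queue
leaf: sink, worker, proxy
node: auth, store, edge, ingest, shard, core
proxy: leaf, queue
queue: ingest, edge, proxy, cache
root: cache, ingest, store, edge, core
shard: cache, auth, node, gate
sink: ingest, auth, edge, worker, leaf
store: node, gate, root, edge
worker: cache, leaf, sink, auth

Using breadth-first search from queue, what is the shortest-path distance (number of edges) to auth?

Level 0: queue
Level 1: cache, edge, ingest, proxy
Level 2: auth, gate, leaf, node, root, shard, sink, store, worker
Level 3: core
auth first appears at level 2.

2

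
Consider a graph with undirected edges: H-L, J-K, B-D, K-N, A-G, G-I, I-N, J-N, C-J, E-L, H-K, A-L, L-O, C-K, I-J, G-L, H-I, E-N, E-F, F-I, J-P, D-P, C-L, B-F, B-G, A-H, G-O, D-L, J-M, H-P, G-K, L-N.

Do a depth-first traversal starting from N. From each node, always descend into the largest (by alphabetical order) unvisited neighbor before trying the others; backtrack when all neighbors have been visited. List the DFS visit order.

Visit N
N → L
L → O
O → G
G → K
K → J
J → P
P → H
H → I
I → F
F → E
F → B
B → D
H → A
J → M
J → C

N → L → O → G → K → J → P → H → I → F → E → B → D → A → M → C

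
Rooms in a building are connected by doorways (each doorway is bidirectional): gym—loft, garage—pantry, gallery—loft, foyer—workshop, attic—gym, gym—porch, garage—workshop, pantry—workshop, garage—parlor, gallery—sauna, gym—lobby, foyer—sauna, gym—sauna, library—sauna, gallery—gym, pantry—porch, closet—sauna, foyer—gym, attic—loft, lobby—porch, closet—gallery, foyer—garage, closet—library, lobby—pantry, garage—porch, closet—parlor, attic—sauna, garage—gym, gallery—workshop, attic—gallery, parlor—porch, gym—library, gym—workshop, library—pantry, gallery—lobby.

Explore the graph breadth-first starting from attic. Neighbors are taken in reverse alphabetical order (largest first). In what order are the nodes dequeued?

attic sauna loft gym gallery library foyer closet workshop porch lobby garage pantry parlor

Visit attic; enqueue sauna, loft, gym, gallery → queue [sauna, loft, gym, gallery]
Visit sauna; enqueue library, foyer, closet → queue [loft, gym, gallery, library, foyer, closet]
Visit loft → queue [gym, gallery, library, foyer, closet]
Visit gym; enqueue workshop, porch, lobby, garage → queue [gallery, library, foyer, closet, workshop, porch, lobby, garage]
Visit gallery → queue [library, foyer, closet, workshop, porch, lobby, garage]
Visit library; enqueue pantry → queue [foyer, closet, workshop, porch, lobby, garage, pantry]
Visit foyer → queue [closet, workshop, porch, lobby, garage, pantry]
Visit closet; enqueue parlor → queue [workshop, porch, lobby, garage, pantry, parlor]
Visit workshop → queue [porch, lobby, garage, pantry, parlor]
Visit porch → queue [lobby, garage, pantry, parlor]
Visit lobby → queue [garage, pantry, parlor]
Visit garage → queue [pantry, parlor]
Visit pantry → queue [parlor]
Visit parlor → queue []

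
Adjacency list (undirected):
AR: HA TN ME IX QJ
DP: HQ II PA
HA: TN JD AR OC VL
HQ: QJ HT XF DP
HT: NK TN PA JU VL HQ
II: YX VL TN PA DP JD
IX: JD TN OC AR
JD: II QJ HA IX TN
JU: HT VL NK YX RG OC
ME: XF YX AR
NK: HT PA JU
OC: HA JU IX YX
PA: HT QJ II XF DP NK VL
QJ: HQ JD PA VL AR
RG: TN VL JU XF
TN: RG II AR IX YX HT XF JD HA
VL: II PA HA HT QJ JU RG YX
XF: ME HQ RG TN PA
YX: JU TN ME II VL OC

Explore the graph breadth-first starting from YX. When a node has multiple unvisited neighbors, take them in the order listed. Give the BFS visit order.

YX, JU, TN, ME, II, VL, OC, HT, NK, RG, AR, IX, XF, JD, HA, PA, DP, QJ, HQ

Visit YX; enqueue JU, TN, ME, II, VL, OC → queue [JU, TN, ME, II, VL, OC]
Visit JU; enqueue HT, NK, RG → queue [TN, ME, II, VL, OC, HT, NK, RG]
Visit TN; enqueue AR, IX, XF, JD, HA → queue [ME, II, VL, OC, HT, NK, RG, AR, IX, XF, JD, HA]
Visit ME → queue [II, VL, OC, HT, NK, RG, AR, IX, XF, JD, HA]
Visit II; enqueue PA, DP → queue [VL, OC, HT, NK, RG, AR, IX, XF, JD, HA, PA, DP]
Visit VL; enqueue QJ → queue [OC, HT, NK, RG, AR, IX, XF, JD, HA, PA, DP, QJ]
Visit OC → queue [HT, NK, RG, AR, IX, XF, JD, HA, PA, DP, QJ]
Visit HT; enqueue HQ → queue [NK, RG, AR, IX, XF, JD, HA, PA, DP, QJ, HQ]
Visit NK → queue [RG, AR, IX, XF, JD, HA, PA, DP, QJ, HQ]
Visit RG → queue [AR, IX, XF, JD, HA, PA, DP, QJ, HQ]
Visit AR → queue [IX, XF, JD, HA, PA, DP, QJ, HQ]
Visit IX → queue [XF, JD, HA, PA, DP, QJ, HQ]
Visit XF → queue [JD, HA, PA, DP, QJ, HQ]
Visit JD → queue [HA, PA, DP, QJ, HQ]
Visit HA → queue [PA, DP, QJ, HQ]
Visit PA → queue [DP, QJ, HQ]
Visit DP → queue [QJ, HQ]
Visit QJ → queue [HQ]
Visit HQ → queue []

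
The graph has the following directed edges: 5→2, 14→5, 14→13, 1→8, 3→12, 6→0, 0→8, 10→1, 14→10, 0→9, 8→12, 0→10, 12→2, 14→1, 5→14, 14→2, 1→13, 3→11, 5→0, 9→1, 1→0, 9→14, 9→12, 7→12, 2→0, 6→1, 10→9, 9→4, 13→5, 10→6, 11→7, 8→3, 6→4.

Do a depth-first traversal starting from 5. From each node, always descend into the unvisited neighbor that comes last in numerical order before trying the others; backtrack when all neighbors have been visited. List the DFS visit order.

Visit 5
5 → 14
14 → 13
14 → 10
10 → 9
9 → 12
12 → 2
2 → 0
0 → 8
8 → 3
3 → 11
11 → 7
9 → 4
9 → 1
10 → 6

5 -> 14 -> 13 -> 10 -> 9 -> 12 -> 2 -> 0 -> 8 -> 3 -> 11 -> 7 -> 4 -> 1 -> 6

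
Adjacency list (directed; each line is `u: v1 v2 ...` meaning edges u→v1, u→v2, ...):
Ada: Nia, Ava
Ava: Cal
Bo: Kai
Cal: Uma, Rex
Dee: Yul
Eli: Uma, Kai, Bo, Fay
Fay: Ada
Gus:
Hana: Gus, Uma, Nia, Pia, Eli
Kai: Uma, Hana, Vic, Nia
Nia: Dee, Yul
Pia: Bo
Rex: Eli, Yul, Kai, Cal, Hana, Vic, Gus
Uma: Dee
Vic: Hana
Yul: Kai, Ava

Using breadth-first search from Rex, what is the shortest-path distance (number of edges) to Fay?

Level 0: Rex
Level 1: Cal, Eli, Gus, Hana, Kai, Vic, Yul
Level 2: Ava, Bo, Fay, Nia, Pia, Uma
Level 3: Ada, Dee
Fay first appears at level 2.

2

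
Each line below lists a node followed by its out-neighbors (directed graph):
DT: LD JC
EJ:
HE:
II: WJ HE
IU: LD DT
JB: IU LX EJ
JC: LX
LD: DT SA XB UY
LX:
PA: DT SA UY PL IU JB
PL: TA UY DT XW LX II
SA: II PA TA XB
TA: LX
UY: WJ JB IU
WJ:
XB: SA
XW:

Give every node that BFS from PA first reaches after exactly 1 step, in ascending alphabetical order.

DT, IU, JB, PL, SA, UY

Level 0: PA
Level 1: DT, IU, JB, PL, SA, UY
Level 2: EJ, II, JC, LD, LX, TA, WJ, XB, XW
Level 3: HE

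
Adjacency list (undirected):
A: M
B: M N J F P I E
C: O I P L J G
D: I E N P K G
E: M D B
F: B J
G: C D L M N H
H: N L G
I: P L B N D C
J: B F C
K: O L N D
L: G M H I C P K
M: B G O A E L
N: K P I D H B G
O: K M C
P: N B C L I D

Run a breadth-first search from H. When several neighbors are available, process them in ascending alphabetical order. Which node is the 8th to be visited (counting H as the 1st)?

Visit H; enqueue G, L, N → queue [G, L, N]
Visit G; enqueue C, D, M → queue [L, N, C, D, M]
Visit L; enqueue I, K, P → queue [N, C, D, M, I, K, P]
Visit N; enqueue B → queue [C, D, M, I, K, P, B]
Visit C; enqueue J, O → queue [D, M, I, K, P, B, J, O]
Visit D; enqueue E → queue [M, I, K, P, B, J, O, E]
Visit M; enqueue A → queue [I, K, P, B, J, O, E, A]
Visit I → queue [K, P, B, J, O, E, A]
Visit K → queue [P, B, J, O, E, A]
Visit P → queue [B, J, O, E, A]
Visit B; enqueue F → queue [J, O, E, A, F]
Visit J → queue [O, E, A, F]
Visit O → queue [E, A, F]
Visit E → queue [A, F]
Visit A → queue [F]
Visit F → queue []

Visit order: H, G, L, N, C, D, M, I, K, P, B, J, O, E, A, F

I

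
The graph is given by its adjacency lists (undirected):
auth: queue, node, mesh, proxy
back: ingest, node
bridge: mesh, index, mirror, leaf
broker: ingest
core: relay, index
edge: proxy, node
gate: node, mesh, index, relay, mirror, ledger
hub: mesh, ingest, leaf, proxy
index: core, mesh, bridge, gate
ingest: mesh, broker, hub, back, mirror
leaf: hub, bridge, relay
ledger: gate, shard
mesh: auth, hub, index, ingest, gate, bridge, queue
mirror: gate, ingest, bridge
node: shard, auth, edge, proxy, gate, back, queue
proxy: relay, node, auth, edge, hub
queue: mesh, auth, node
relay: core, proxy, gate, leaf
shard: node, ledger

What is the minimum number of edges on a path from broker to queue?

3

Level 0: broker
Level 1: ingest
Level 2: back, hub, mesh, mirror
Level 3: auth, bridge, gate, index, leaf, node, proxy, queue
Level 4: core, edge, ledger, relay, shard
queue first appears at level 3.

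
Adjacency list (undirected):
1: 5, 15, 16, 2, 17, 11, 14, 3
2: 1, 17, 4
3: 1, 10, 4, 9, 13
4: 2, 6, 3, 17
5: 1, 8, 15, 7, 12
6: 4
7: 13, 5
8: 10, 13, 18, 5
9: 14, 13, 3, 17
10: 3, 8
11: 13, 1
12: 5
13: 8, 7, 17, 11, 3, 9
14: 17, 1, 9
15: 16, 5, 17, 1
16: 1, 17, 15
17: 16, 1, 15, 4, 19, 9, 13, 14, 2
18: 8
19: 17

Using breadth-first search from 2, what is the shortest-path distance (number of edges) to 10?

Level 0: 2
Level 1: 1, 4, 17
Level 2: 3, 5, 6, 9, 11, 13, 14, 15, 16, 19
Level 3: 7, 8, 10, 12
Level 4: 18
10 first appears at level 3.

3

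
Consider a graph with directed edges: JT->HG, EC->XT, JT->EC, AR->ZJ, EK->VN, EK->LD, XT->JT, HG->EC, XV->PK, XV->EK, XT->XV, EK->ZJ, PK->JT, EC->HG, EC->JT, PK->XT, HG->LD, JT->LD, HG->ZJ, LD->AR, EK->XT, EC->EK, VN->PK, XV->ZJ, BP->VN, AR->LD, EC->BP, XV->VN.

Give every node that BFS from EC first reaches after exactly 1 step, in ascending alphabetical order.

BP, EK, HG, JT, XT

Level 0: EC
Level 1: BP, EK, HG, JT, XT
Level 2: LD, VN, XV, ZJ
Level 3: AR, PK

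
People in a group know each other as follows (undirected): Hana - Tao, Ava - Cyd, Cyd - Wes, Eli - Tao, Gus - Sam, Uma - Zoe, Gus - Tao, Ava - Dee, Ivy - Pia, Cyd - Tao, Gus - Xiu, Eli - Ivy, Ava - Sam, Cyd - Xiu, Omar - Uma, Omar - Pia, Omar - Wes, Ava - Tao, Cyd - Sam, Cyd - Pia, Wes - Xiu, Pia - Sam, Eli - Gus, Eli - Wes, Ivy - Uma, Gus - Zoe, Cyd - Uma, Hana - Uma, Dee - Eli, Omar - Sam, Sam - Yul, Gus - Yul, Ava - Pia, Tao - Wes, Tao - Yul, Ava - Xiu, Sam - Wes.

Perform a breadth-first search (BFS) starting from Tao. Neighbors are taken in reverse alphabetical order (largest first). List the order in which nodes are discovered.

Visit Tao; enqueue Yul, Wes, Hana, Gus, Eli, Cyd, Ava → queue [Yul, Wes, Hana, Gus, Eli, Cyd, Ava]
Visit Yul; enqueue Sam → queue [Wes, Hana, Gus, Eli, Cyd, Ava, Sam]
Visit Wes; enqueue Xiu, Omar → queue [Hana, Gus, Eli, Cyd, Ava, Sam, Xiu, Omar]
Visit Hana; enqueue Uma → queue [Gus, Eli, Cyd, Ava, Sam, Xiu, Omar, Uma]
Visit Gus; enqueue Zoe → queue [Eli, Cyd, Ava, Sam, Xiu, Omar, Uma, Zoe]
Visit Eli; enqueue Ivy, Dee → queue [Cyd, Ava, Sam, Xiu, Omar, Uma, Zoe, Ivy, Dee]
Visit Cyd; enqueue Pia → queue [Ava, Sam, Xiu, Omar, Uma, Zoe, Ivy, Dee, Pia]
Visit Ava → queue [Sam, Xiu, Omar, Uma, Zoe, Ivy, Dee, Pia]
Visit Sam → queue [Xiu, Omar, Uma, Zoe, Ivy, Dee, Pia]
Visit Xiu → queue [Omar, Uma, Zoe, Ivy, Dee, Pia]
Visit Omar → queue [Uma, Zoe, Ivy, Dee, Pia]
Visit Uma → queue [Zoe, Ivy, Dee, Pia]
Visit Zoe → queue [Ivy, Dee, Pia]
Visit Ivy → queue [Dee, Pia]
Visit Dee → queue [Pia]
Visit Pia → queue []

Tao -> Yul -> Wes -> Hana -> Gus -> Eli -> Cyd -> Ava -> Sam -> Xiu -> Omar -> Uma -> Zoe -> Ivy -> Dee -> Pia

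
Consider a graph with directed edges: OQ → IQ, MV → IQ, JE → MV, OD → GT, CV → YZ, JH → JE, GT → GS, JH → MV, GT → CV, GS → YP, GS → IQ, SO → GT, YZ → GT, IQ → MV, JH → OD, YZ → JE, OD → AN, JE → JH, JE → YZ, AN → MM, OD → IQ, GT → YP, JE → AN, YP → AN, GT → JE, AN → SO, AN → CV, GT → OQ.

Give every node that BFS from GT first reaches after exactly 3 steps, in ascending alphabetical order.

Level 0: GT
Level 1: CV, GS, JE, OQ, YP
Level 2: AN, IQ, JH, MV, YZ
Level 3: MM, OD, SO

MM, OD, SO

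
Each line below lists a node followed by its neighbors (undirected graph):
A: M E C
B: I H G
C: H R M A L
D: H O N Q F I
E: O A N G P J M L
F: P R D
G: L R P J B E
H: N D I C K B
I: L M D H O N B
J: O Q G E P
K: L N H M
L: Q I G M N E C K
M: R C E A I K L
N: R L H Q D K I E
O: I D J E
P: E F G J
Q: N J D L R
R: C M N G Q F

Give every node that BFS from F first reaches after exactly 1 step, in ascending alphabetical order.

Level 0: F
Level 1: D, P, R
Level 2: C, E, G, H, I, J, M, N, O, Q
Level 3: A, B, K, L

D, P, R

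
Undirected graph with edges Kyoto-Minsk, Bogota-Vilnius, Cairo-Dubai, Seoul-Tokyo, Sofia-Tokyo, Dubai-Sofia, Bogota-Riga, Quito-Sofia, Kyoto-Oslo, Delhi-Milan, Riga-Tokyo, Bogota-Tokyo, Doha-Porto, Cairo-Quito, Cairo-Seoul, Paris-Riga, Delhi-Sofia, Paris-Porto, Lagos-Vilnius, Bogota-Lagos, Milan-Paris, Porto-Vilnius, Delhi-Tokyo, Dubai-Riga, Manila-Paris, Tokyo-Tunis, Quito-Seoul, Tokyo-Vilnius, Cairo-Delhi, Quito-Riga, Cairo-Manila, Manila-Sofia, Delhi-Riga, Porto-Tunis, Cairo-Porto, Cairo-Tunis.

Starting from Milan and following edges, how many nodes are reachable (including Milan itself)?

BFS from Milan visits: Milan, Paris, Delhi, Riga, Porto, Manila, Tokyo, Sofia, Cairo, Quito, Dubai, Bogota, Vilnius, Tunis, Doha, Seoul, Lagos
Reachable nodes: 17 of 20 total.

17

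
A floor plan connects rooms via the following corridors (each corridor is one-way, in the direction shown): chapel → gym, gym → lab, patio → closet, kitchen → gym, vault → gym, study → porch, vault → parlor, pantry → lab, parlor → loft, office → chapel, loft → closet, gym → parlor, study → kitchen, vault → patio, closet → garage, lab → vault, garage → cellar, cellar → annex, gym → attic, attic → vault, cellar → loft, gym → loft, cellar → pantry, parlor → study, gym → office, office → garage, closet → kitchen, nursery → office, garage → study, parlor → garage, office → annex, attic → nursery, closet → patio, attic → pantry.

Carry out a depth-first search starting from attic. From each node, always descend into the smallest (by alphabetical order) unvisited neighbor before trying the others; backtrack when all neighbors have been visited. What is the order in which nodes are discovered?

attic, nursery, office, annex, chapel, gym, lab, vault, parlor, garage, cellar, loft, closet, kitchen, patio, pantry, study, porch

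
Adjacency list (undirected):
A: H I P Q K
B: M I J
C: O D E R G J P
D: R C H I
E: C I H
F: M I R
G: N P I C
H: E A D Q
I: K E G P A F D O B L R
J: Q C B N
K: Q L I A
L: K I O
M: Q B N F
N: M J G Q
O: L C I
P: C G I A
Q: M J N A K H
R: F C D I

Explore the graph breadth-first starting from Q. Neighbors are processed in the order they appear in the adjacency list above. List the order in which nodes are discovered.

Q -> M -> J -> N -> A -> K -> H -> B -> F -> C -> G -> I -> P -> L -> E -> D -> R -> O

Visit Q; enqueue M, J, N, A, K, H → queue [M, J, N, A, K, H]
Visit M; enqueue B, F → queue [J, N, A, K, H, B, F]
Visit J; enqueue C → queue [N, A, K, H, B, F, C]
Visit N; enqueue G → queue [A, K, H, B, F, C, G]
Visit A; enqueue I, P → queue [K, H, B, F, C, G, I, P]
Visit K; enqueue L → queue [H, B, F, C, G, I, P, L]
Visit H; enqueue E, D → queue [B, F, C, G, I, P, L, E, D]
Visit B → queue [F, C, G, I, P, L, E, D]
Visit F; enqueue R → queue [C, G, I, P, L, E, D, R]
Visit C; enqueue O → queue [G, I, P, L, E, D, R, O]
Visit G → queue [I, P, L, E, D, R, O]
Visit I → queue [P, L, E, D, R, O]
Visit P → queue [L, E, D, R, O]
Visit L → queue [E, D, R, O]
Visit E → queue [D, R, O]
Visit D → queue [R, O]
Visit R → queue [O]
Visit O → queue []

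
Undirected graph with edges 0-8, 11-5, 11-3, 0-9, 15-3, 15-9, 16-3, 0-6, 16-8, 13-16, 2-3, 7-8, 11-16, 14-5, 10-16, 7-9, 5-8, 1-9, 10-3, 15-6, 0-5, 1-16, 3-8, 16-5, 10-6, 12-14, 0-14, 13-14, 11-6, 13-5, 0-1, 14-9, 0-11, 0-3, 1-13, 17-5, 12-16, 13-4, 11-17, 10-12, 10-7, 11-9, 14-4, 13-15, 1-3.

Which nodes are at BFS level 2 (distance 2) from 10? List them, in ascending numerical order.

0, 1, 2, 5, 8, 9, 11, 13, 14, 15

Level 0: 10
Level 1: 3, 6, 7, 12, 16
Level 2: 0, 1, 2, 5, 8, 9, 11, 13, 14, 15
Level 3: 4, 17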